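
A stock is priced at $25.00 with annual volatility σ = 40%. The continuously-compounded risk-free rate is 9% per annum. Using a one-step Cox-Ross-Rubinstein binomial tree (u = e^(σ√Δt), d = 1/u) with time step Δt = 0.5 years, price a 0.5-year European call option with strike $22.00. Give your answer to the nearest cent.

CRR parameters: u = e^(σ√Δt) = e^(0.4·√0.5) = 1.3269, d = 1/u = 0.7536
Per-period rate: rΔt = 0.09·0.5 = 0.045, so R = e^0.045 = 1.0460
Risk-neutral probability p = (e^0.045 − 0.7536)/(1.3269 − 0.7536) = 0.2924/0.5733 = 0.5100
Terminal stock prices: S_u = 33.17, S_d = 18.84
Terminal payoffs (S − K): max(11.17, 0) = 11.17, max(-3.159, 0) = 0
Node 0 (S = 25): V_0 = e^(−0.045)·[0.5100·11.1724 + 0.4900·0.0000] = 5.4477

$5.45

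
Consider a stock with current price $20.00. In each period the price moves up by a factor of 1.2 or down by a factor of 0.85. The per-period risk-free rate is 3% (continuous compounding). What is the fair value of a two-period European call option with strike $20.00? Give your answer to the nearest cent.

Risk-neutral probability p = (e^0.03 − 0.85)/(1.2 − 0.85) = 0.1805/0.3500 = 0.5156
Terminal stock prices: S_uu = 28.8, S_ud = 20.4, S_dd = 14.45
Terminal payoffs (S − K): max(8.8, 0) = 8.8, max(0.4, 0) = 0.4, max(-5.55, 0) = 0
Node u (S = 24): V_u = e^(−0.03)·[0.5156·8.8000 + 0.4844·0.4000] = 4.5911
Node d (S = 17): V_d = e^(−0.03)·[0.5156·0.4000 + 0.4844·0.0000] = 0.2001
Node 0 (S = 20): V_0 = e^(−0.03)·[0.5156·4.5911 + 0.4844·0.2001] = 2.3912

$2.39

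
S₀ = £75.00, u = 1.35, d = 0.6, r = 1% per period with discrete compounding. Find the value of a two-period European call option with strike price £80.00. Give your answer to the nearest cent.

Risk-neutral probability p = (1 + 0.01 − 0.6)/(1.35 − 0.6) = 0.4100/0.7500 = 0.5467
Terminal stock prices: S_uu = 136.7, S_ud = 60.75, S_dd = 27
Terminal payoffs (S − K): max(56.69, 0) = 56.69, max(-19.25, 0) = 0, max(-53, 0) = 0
Node u (S = 101.2): V_u = 1/1.01·[0.5467·56.6875 + 0.4533·0.0000] = 30.6823
Node d (S = 45): V_d = 1/1.01·[0.5467·0.0000 + 0.4533·0.0000] = 0.0000
Node 0 (S = 75): V_0 = 1/1.01·[0.5467·30.6823 + 0.4533·0.0000] = 16.6069

£16.61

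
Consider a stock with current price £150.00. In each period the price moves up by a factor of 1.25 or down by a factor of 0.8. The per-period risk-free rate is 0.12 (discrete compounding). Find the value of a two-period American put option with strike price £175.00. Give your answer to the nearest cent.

£25.00

Risk-neutral probability p = (1 + 0.12 − 0.8)/(1.25 − 0.8) = 0.3200/0.4500 = 0.7111
Terminal stock prices: S_uu = 234.4, S_ud = 150, S_dd = 96
Terminal payoffs (K − S): max(-59.38, 0) = 0, max(25, 0) = 25, max(79, 0) = 79
Node u (S = 187.5): continuation = 1/1.12·[0.7111·0.0000 + 0.2889·25.0000] = 6.4484; exercise value = 0.0000 ≤ continuation, so V_u = 6.4484
Node d (S = 120): continuation = 1/1.12·[0.7111·25.0000 + 0.2889·79.0000] = 36.2500; exercise value = 55.0000 > continuation, so V_d = 55.0000 (exercise)
Node 0 (S = 150): continuation = 1/1.12·[0.7111·6.4484 + 0.2889·55.0000] = 18.2807; exercise value = 25.0000 > continuation, so V_0 = 25.0000 (exercise)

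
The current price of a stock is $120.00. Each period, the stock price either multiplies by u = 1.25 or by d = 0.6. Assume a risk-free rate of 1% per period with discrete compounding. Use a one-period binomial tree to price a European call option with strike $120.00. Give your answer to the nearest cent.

$18.74

Risk-neutral probability p = (1 + 0.01 − 0.6)/(1.25 − 0.6) = 0.4100/0.6500 = 0.6308
Terminal stock prices: S_u = 150, S_d = 72
Terminal payoffs (S − K): max(30, 0) = 30, max(-48, 0) = 0
Node 0 (S = 120): V_0 = 1/1.01·[0.6308·30.0000 + 0.3692·0.0000] = 18.7357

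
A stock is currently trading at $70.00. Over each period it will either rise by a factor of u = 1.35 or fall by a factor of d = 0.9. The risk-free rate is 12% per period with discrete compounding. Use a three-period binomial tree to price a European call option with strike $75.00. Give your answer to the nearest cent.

$18.89

Risk-neutral probability p = (1 + 0.12 − 0.9)/(1.35 − 0.9) = 0.2200/0.4500 = 0.4889
Terminal stock prices: S_uuu = 172.2, S_uud = 114.8, S_udd = 76.55, S_ddd = 51.03
Terminal payoffs (S − K): max(97.23, 0) = 97.23, max(39.82, 0) = 39.82, max(1.545, 0) = 1.545, max(-23.97, 0) = 0
Node uu (S = 127.6): V_uu = 1/1.12·[0.4889·97.2263 + 0.5111·39.8175] = 60.6107
Node ud (S = 85.05): V_ud = 1/1.12·[0.4889·39.8175 + 0.5111·1.5450] = 18.0857
Node dd (S = 56.7): V_dd = 1/1.12·[0.4889·1.5450 + 0.5111·0.0000] = 0.6744
Node u (S = 94.5): V_u = 1/1.12·[0.4889·60.6107 + 0.5111·18.0857] = 34.7105
Node d (S = 63): V_d = 1/1.12·[0.4889·18.0857 + 0.5111·0.6744] = 8.2023
Node 0 (S = 70): V_0 = 1/1.12·[0.4889·34.7105 + 0.5111·8.2023] = 18.8945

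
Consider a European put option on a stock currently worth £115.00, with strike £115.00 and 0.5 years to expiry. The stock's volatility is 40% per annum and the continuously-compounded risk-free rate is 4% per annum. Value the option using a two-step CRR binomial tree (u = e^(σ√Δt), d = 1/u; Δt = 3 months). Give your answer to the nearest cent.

CRR parameters: u = e^(σ√Δt) = e^(0.4·√0.25) = 1.2214, d = 1/u = 0.8187
Per-period rate: rΔt = 0.04·0.25 = 0.01, so R = e^0.01 = 1.0101
Risk-neutral probability p = (e^0.01 − 0.8187)/(1.2214 − 0.8187) = 0.1913/0.4027 = 0.4751
Terminal stock prices: S_uu = 171.6, S_ud = 115, S_dd = 77.09
Terminal payoffs (K − S): max(-56.56, 0) = 0, max(0, 0) = 0, max(37.91, 0) = 37.91
Node u (S = 140.5): V_u = e^(−0.01)·[0.4751·0.0000 + 0.5249·0.0000] = 0.0000
Node d (S = 94.15): V_d = e^(−0.01)·[0.4751·0.0000 + 0.5249·37.9132] = 19.7017
Node 0 (S = 115): V_0 = e^(−0.01)·[0.4751·0.0000 + 0.5249·19.7017] = 10.2380

£10.24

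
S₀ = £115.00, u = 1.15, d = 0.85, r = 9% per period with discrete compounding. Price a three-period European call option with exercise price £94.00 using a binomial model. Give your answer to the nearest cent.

Risk-neutral probability p = (1 + 0.09 − 0.85)/(1.15 − 0.85) = 0.2400/0.3000 = 0.8000
Terminal stock prices: S_uuu = 174.9, S_uud = 129.3, S_udd = 95.55, S_ddd = 70.62
Terminal payoffs (S − K): max(80.9, 0) = 80.9, max(35.27, 0) = 35.27, max(1.551, 0) = 1.551, max(-23.38, 0) = 0
Node uu (S = 152.1): V_uu = 1/1.09·[0.8000·80.9006 + 0.2000·35.2744] = 65.8490
Node ud (S = 112.4): V_ud = 1/1.09·[0.8000·35.2744 + 0.2000·1.5506] = 26.1740
Node dd (S = 83.09): V_dd = 1/1.09·[0.8000·1.5506 + 0.2000·0.0000] = 1.1381
Node u (S = 132.2): V_u = 1/1.09·[0.8000·65.8490 + 0.2000·26.1740] = 53.1321
Node d (S = 97.75): V_d = 1/1.09·[0.8000·26.1740 + 0.2000·1.1381] = 19.4191
Node 0 (S = 115): V_0 = 1/1.09·[0.8000·53.1321 + 0.2000·19.4191] = 42.5592

£42.56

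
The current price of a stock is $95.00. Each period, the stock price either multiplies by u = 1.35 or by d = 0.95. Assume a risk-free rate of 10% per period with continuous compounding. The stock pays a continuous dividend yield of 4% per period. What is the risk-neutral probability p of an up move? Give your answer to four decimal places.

p = 0.2796

Per-period risk-free factor R = e^0.1 = 1.1052; dividend-adjusted growth = e^(0.1−0.04) = 1.0618.
Risk-neutral probability p = (1.0618 − 0.95)/(1.35 − 0.95) = 0.1118/0.4000 = 0.2796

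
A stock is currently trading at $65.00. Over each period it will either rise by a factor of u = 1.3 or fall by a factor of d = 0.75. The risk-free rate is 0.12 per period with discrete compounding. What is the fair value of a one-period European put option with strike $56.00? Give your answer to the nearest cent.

Risk-neutral probability p = (1 + 0.12 − 0.75)/(1.3 − 0.75) = 0.3700/0.5500 = 0.6727
Terminal stock prices: S_u = 84.5, S_d = 48.75
Terminal payoffs (K − S): max(-28.5, 0) = 0, max(7.25, 0) = 7.25
Node 0 (S = 65): V_0 = 1/1.12·[0.6727·0.0000 + 0.3273·7.2500] = 2.1185

$2.12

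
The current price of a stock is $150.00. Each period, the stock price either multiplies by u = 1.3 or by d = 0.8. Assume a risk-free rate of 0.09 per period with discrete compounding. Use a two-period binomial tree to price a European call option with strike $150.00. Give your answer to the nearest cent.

$31.77

Risk-neutral probability p = (1 + 0.09 − 0.8)/(1.3 − 0.8) = 0.2900/0.5000 = 0.5800
Terminal stock prices: S_uu = 253.5, S_ud = 156, S_dd = 96
Terminal payoffs (S − K): max(103.5, 0) = 103.5, max(6, 0) = 6, max(-54, 0) = 0
Node u (S = 195): V_u = 1/1.09·[0.5800·103.5000 + 0.4200·6.0000] = 57.3853
Node d (S = 120): V_d = 1/1.09·[0.5800·6.0000 + 0.4200·0.0000] = 3.1927
Node 0 (S = 150): V_0 = 1/1.09·[0.5800·57.3853 + 0.4200·3.1927] = 31.7655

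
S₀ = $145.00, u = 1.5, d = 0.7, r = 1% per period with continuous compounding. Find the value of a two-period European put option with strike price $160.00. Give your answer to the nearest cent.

$36.31

Risk-neutral probability p = (e^0.01 − 0.7)/(1.5 − 0.7) = 0.3101/0.8000 = 0.3876
Terminal stock prices: S_uu = 326.2, S_ud = 152.2, S_dd = 71.05
Terminal payoffs (K − S): max(-166.2, 0) = 0, max(7.75, 0) = 7.75, max(88.95, 0) = 88.95
Node u (S = 217.5): V_u = e^(−0.01)·[0.3876·0.0000 + 0.6124·7.7500] = 4.6992
Node d (S = 101.5): V_d = e^(−0.01)·[0.3876·7.7500 + 0.6124·88.9500] = 56.9080
Node 0 (S = 145): V_0 = e^(−0.01)·[0.3876·4.6992 + 0.6124·56.9080] = 36.3089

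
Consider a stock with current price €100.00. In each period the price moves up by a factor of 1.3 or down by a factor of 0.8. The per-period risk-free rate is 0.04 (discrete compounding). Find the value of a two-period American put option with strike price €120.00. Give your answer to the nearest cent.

€23.69

Risk-neutral probability p = (1 + 0.04 − 0.8)/(1.3 − 0.8) = 0.2400/0.5000 = 0.4800
Terminal stock prices: S_uu = 169, S_ud = 104, S_dd = 64
Terminal payoffs (K − S): max(-49, 0) = 0, max(16, 0) = 16, max(56, 0) = 56
Node u (S = 130): continuation = 1/1.04·[0.4800·0.0000 + 0.5200·16.0000] = 8.0000; exercise value = 0.0000 ≤ continuation, so V_u = 8.0000
Node d (S = 80): continuation = 1/1.04·[0.4800·16.0000 + 0.5200·56.0000] = 35.3846; exercise value = 40.0000 > continuation, so V_d = 40.0000 (exercise)
Node 0 (S = 100): continuation = 1/1.04·[0.4800·8.0000 + 0.5200·40.0000] = 23.6923; exercise value = 20.0000 ≤ continuation, so V_0 = 23.6923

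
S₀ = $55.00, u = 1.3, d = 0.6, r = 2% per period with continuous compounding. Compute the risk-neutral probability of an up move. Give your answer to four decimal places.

Risk-neutral probability p = (e^0.02 − 0.6)/(1.3 − 0.6) = 0.4202/0.7000 = 0.6003

p = 0.6003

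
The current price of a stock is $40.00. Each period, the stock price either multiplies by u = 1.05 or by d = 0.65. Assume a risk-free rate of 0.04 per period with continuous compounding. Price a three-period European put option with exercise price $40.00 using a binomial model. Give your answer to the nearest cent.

$0.69

Risk-neutral probability p = (e^0.04 − 0.65)/(1.05 − 0.65) = 0.3908/0.4000 = 0.9770
Terminal stock prices: S_uuu = 46.31, S_uud = 28.67, S_udd = 17.75, S_ddd = 10.98
Terminal payoffs (K − S): max(-6.305, 0) = 0, max(11.33, 0) = 11.33, max(22.25, 0) = 22.25, max(29.02, 0) = 29.02
Node uu (S = 44.1): V_uu = e^(−0.04)·[0.9770·0.0000 + 0.0230·11.3350] = 0.2502
Node ud (S = 27.3): V_ud = e^(−0.04)·[0.9770·11.3350 + 0.0230·22.2550] = 11.1316
Node dd (S = 16.9): V_dd = e^(−0.04)·[0.9770·22.2550 + 0.0230·29.0150] = 21.5316
Node u (S = 42): V_u = e^(−0.04)·[0.9770·0.2502 + 0.0230·11.1316] = 0.4806
Node d (S = 26): V_d = e^(−0.04)·[0.9770·11.1316 + 0.0230·21.5316] = 10.9247
Node 0 (S = 40): V_0 = e^(−0.04)·[0.9770·0.4806 + 0.0230·10.9247] = 0.6922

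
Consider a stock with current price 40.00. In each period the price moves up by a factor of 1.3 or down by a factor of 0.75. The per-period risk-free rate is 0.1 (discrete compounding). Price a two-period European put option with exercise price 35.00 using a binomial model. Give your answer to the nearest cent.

Risk-neutral probability p = (1 + 0.1 − 0.75)/(1.3 − 0.75) = 0.3500/0.5500 = 0.6364
Terminal stock prices: S_uu = 67.6, S_ud = 39, S_dd = 22.5
Terminal payoffs (K − S): max(-32.6, 0) = 0, max(-4, 0) = 0, max(12.5, 0) = 12.5
Node u (S = 52): V_u = 1/1.1·[0.6364·0.0000 + 0.3636·0.0000] = 0.0000
Node d (S = 30): V_d = 1/1.1·[0.6364·0.0000 + 0.3636·12.5000] = 4.1322
Node 0 (S = 40): V_0 = 1/1.1·[0.6364·0.0000 + 0.3636·4.1322] = 1.3660

1.37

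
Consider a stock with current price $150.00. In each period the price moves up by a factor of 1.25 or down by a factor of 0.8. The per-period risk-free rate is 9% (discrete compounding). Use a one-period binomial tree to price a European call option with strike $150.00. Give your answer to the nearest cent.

$22.17

Risk-neutral probability p = (1 + 0.09 − 0.8)/(1.25 − 0.8) = 0.2900/0.4500 = 0.6444
Terminal stock prices: S_u = 187.5, S_d = 120
Terminal payoffs (S − K): max(37.5, 0) = 37.5, max(-30, 0) = 0
Node 0 (S = 150): V_0 = 1/1.09·[0.6444·37.5000 + 0.3556·0.0000] = 22.1713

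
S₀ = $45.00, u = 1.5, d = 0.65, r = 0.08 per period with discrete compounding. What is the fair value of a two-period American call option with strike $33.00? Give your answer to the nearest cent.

$19.64

Risk-neutral probability p = (1 + 0.08 − 0.65)/(1.5 − 0.65) = 0.4300/0.8500 = 0.5059
Terminal stock prices: S_uu = 101.2, S_ud = 43.88, S_dd = 19.01
Terminal payoffs (S − K): max(68.25, 0) = 68.25, max(10.88, 0) = 10.88, max(-13.99, 0) = 0
Node u (S = 67.5): continuation = 1/1.08·[0.5059·68.2500 + 0.4941·10.8750] = 36.9444; exercise value = 34.5000 ≤ continuation, so V_u = 36.9444
Node d (S = 29.25): continuation = 1/1.08·[0.5059·10.8750 + 0.4941·0.0000] = 5.0940; exercise value = 0.0000 ≤ continuation, so V_d = 5.0940
Node 0 (S = 45): continuation = 1/1.08·[0.5059·36.9444 + 0.4941·5.0940] = 19.6357; exercise value = 12.0000 ≤ continuation, so V_0 = 19.6357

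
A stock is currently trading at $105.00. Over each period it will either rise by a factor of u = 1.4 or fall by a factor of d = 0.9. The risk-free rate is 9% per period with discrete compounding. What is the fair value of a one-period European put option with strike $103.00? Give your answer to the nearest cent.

Risk-neutral probability p = (1 + 0.09 − 0.9)/(1.4 − 0.9) = 0.1900/0.5000 = 0.3800
Terminal stock prices: S_u = 147, S_d = 94.5
Terminal payoffs (K − S): max(-44, 0) = 0, max(8.5, 0) = 8.5
Node 0 (S = 105): V_0 = 1/1.09·[0.3800·0.0000 + 0.6200·8.5000] = 4.8349

$4.83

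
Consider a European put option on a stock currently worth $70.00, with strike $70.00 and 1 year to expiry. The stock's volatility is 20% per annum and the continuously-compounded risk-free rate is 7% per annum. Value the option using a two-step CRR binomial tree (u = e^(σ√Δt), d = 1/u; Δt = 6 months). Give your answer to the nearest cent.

$2.70

CRR parameters: u = e^(σ√Δt) = e^(0.2·√0.5) = 1.1519, d = 1/u = 0.8681
Per-period rate: rΔt = 0.07·0.5 = 0.035, so R = e^0.035 = 1.0356
Risk-neutral probability p = (e^0.035 − 0.8681)/(1.1519 − 0.8681) = 0.1675/0.2838 = 0.5902
Terminal stock prices: S_uu = 92.88, S_ud = 70, S_dd = 52.75
Terminal payoffs (K − S): max(-22.88, 0) = 0, max(0, 0) = 0, max(17.25, 0) = 17.25
Node u (S = 80.63): V_u = e^(−0.035)·[0.5902·0.0000 + 0.4098·0.0000] = 0.0000
Node d (S = 60.77): V_d = e^(−0.035)·[0.5902·0.0000 + 0.4098·17.2453] = 6.8237
Node 0 (S = 70): V_0 = e^(−0.035)·[0.5902·0.0000 + 0.4098·6.8237] = 2.7001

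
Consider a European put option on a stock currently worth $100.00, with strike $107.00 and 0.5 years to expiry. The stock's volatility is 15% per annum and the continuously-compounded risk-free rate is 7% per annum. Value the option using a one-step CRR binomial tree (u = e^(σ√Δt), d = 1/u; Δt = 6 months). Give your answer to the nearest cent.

$5.91

CRR parameters: u = e^(σ√Δt) = e^(0.15·√0.5) = 1.1119, d = 1/u = 0.8994
Per-period rate: rΔt = 0.07·0.5 = 0.035, so R = e^0.035 = 1.0356
Risk-neutral probability p = (e^0.035 − 0.8994)/(1.1119 − 0.8994) = 0.1363/0.2125 = 0.6411
Terminal stock prices: S_u = 111.2, S_d = 89.94
Terminal payoffs (K − S): max(-4.19, 0) = 0, max(17.06, 0) = 17.06
Node 0 (S = 100): V_0 = e^(−0.035)·[0.6411·0.0000 + 0.3589·17.0635] = 5.9133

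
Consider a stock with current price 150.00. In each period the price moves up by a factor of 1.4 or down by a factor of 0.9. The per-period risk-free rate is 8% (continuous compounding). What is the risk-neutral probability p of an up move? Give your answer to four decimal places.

Risk-neutral probability p = (e^0.08 − 0.9)/(1.4 − 0.9) = 0.1833/0.5000 = 0.3666

p = 0.3666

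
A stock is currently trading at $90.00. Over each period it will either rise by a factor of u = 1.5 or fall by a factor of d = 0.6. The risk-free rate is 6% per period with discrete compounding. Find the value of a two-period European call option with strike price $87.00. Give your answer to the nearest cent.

Risk-neutral probability p = (1 + 0.06 − 0.6)/(1.5 − 0.6) = 0.4600/0.9000 = 0.5111
Terminal stock prices: S_uu = 202.5, S_ud = 81, S_dd = 32.4
Terminal payoffs (S − K): max(115.5, 0) = 115.5, max(-6, 0) = 0, max(-54.6, 0) = 0
Node u (S = 135): V_u = 1/1.06·[0.5111·115.5000 + 0.4889·0.0000] = 55.6918
Node d (S = 54): V_d = 1/1.06·[0.5111·0.0000 + 0.4889·0.0000] = 0.0000
Node 0 (S = 90): V_0 = 1/1.06·[0.5111·55.6918 + 0.4889·0.0000] = 26.8535

$26.85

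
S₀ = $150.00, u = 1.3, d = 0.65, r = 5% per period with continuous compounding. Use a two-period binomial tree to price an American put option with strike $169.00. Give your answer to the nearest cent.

Risk-neutral probability p = (e^0.05 − 0.65)/(1.3 − 0.65) = 0.4013/0.6500 = 0.6173
Terminal stock prices: S_uu = 253.5, S_ud = 126.8, S_dd = 63.38
Terminal payoffs (K − S): max(-84.5, 0) = 0, max(42.25, 0) = 42.25, max(105.6, 0) = 105.6
Node u (S = 195): continuation = e^(−0.05)·[0.6173·0.0000 + 0.3827·42.2500] = 15.3789; exercise value = 0.0000 ≤ continuation, so V_u = 15.3789
Node d (S = 97.5): continuation = e^(−0.05)·[0.6173·42.2500 + 0.3827·105.6250] = 63.2578; exercise value = 71.5000 > continuation, so V_d = 71.5000 (exercise)
Node 0 (S = 150): continuation = e^(−0.05)·[0.6173·15.3789 + 0.3827·71.5000] = 35.0568; exercise value = 19.0000 ≤ continuation, so V_0 = 35.0568

$35.06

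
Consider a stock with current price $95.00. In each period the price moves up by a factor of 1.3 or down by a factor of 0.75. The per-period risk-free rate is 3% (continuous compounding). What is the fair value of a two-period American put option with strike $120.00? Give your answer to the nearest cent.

$29.63

Risk-neutral probability p = (e^0.03 − 0.75)/(1.3 − 0.75) = 0.2805/0.5500 = 0.5099
Terminal stock prices: S_uu = 160.6, S_ud = 92.62, S_dd = 53.44
Terminal payoffs (K − S): max(-40.55, 0) = 0, max(27.38, 0) = 27.38, max(66.56, 0) = 66.56
Node u (S = 123.5): continuation = e^(−0.03)·[0.5099·0.0000 + 0.4901·27.3750] = 13.0195; exercise value = 0.0000 ≤ continuation, so V_u = 13.0195
Node d (S = 71.25): continuation = e^(−0.03)·[0.5099·27.3750 + 0.4901·66.5625] = 45.2035; exercise value = 48.7500 > continuation, so V_d = 48.7500 (exercise)
Node 0 (S = 95): continuation = e^(−0.03)·[0.5099·13.0195 + 0.4901·48.7500] = 29.6281; exercise value = 25.0000 ≤ continuation, so V_0 = 29.6281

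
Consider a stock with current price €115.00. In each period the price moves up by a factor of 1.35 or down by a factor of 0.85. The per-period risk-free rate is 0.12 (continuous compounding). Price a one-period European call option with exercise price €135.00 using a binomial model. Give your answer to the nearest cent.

€9.97

Risk-neutral probability p = (e^0.12 − 0.85)/(1.35 − 0.85) = 0.2775/0.5000 = 0.5550
Terminal stock prices: S_u = 155.2, S_d = 97.75
Terminal payoffs (S − K): max(20.25, 0) = 20.25, max(-37.25, 0) = 0
Node 0 (S = 115): V_0 = e^(−0.12)·[0.5550·20.2500 + 0.4450·0.0000] = 9.9678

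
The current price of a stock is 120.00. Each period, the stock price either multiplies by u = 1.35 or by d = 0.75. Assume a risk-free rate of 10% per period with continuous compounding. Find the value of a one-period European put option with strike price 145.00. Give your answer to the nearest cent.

Risk-neutral probability p = (e^0.1 − 0.75)/(1.35 − 0.75) = 0.3552/0.6000 = 0.5920
Terminal stock prices: S_u = 162, S_d = 90
Terminal payoffs (K − S): max(-17, 0) = 0, max(55, 0) = 55
Node 0 (S = 120): V_0 = e^(−0.1)·[0.5920·0.0000 + 0.4080·55.0000] = 20.3070

20.31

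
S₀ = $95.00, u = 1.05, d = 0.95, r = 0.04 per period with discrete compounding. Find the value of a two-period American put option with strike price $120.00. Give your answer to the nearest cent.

Risk-neutral probability p = (1 + 0.04 − 0.95)/(1.05 − 0.95) = 0.0900/0.1000 = 0.9000
Terminal stock prices: S_uu = 104.7, S_ud = 94.76, S_dd = 85.74
Terminal payoffs (K − S): max(15.26, 0) = 15.26, max(25.24, 0) = 25.24, max(34.26, 0) = 34.26
Node u (S = 99.75): continuation = 1/1.04·[0.9000·15.2625 + 0.1000·25.2375] = 15.6346; exercise value = 20.2500 > continuation, so V_u = 20.2500 (exercise)
Node d (S = 90.25): continuation = 1/1.04·[0.9000·25.2375 + 0.1000·34.2625] = 25.1346; exercise value = 29.7500 > continuation, so V_d = 29.7500 (exercise)
Node 0 (S = 95): continuation = 1/1.04·[0.9000·20.2500 + 0.1000·29.7500] = 20.3846; exercise value = 25.0000 > continuation, so V_0 = 25.0000 (exercise)

$25.00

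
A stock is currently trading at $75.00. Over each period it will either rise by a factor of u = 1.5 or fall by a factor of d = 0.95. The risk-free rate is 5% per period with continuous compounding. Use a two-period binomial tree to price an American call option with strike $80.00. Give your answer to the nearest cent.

$10.03

Risk-neutral probability p = (e^0.05 − 0.95)/(1.5 − 0.95) = 0.1013/0.5500 = 0.1841
Terminal stock prices: S_uu = 168.8, S_ud = 106.9, S_dd = 67.69
Terminal payoffs (S − K): max(88.75, 0) = 88.75, max(26.88, 0) = 26.88, max(-12.31, 0) = 0
Node u (S = 112.5): continuation = e^(−0.05)·[0.1841·88.7500 + 0.8159·26.8750] = 36.4016; exercise value = 32.5000 ≤ continuation, so V_u = 36.4016
Node d (S = 71.25): continuation = e^(−0.05)·[0.1841·26.8750 + 0.8159·0.0000] = 4.7071; exercise value = 0.0000 ≤ continuation, so V_d = 4.7071
Node 0 (S = 75): continuation = e^(−0.05)·[0.1841·36.4016 + 0.8159·4.7071] = 10.0288; exercise value = 0.0000 ≤ continuation, so V_0 = 10.0288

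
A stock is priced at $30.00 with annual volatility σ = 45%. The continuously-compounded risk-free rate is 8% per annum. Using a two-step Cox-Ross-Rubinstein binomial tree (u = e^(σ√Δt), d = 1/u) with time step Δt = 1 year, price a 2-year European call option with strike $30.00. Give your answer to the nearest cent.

CRR parameters: u = e^(σ√Δt) = e^(0.45·√1) = 1.5683, d = 1/u = 0.6376
Per-period rate: rΔt = 0.08·1 = 0.08, so R = e^0.08 = 1.0833
Risk-neutral probability p = (e^0.08 − 0.6376)/(1.5683 − 0.6376) = 0.4457/0.9307 = 0.4789
Terminal stock prices: S_uu = 73.79, S_ud = 30, S_dd = 12.2
Terminal payoffs (S − K): max(43.79, 0) = 43.79, max(0, 0) = 0, max(-17.8, 0) = 0
Node u (S = 47.05): V_u = e^(−0.08)·[0.4789·43.7881 + 0.5211·0.0000] = 19.3559
Node d (S = 19.13): V_d = e^(−0.08)·[0.4789·0.0000 + 0.5211·0.0000] = 0.0000
Node 0 (S = 30): V_0 = e^(−0.08)·[0.4789·19.3559 + 0.5211·0.0000] = 8.5560

$8.56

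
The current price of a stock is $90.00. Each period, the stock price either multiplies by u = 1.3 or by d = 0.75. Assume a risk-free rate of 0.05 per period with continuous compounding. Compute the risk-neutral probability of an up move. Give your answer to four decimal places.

Risk-neutral probability p = (e^0.05 − 0.75)/(1.3 − 0.75) = 0.3013/0.5500 = 0.5478

p = 0.5478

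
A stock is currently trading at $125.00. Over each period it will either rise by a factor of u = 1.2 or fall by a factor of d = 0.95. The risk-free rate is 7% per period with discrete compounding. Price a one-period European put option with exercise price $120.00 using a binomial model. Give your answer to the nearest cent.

$0.61

Risk-neutral probability p = (1 + 0.07 − 0.95)/(1.2 − 0.95) = 0.1200/0.2500 = 0.4800
Terminal stock prices: S_u = 150, S_d = 118.8
Terminal payoffs (K − S): max(-30, 0) = 0, max(1.25, 0) = 1.25
Node 0 (S = 125): V_0 = 1/1.07·[0.4800·0.0000 + 0.5200·1.2500] = 0.6075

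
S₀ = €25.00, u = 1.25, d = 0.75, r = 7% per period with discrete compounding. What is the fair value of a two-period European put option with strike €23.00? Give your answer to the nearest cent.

Risk-neutral probability p = (1 + 0.07 − 0.75)/(1.25 − 0.75) = 0.3200/0.5000 = 0.6400
Terminal stock prices: S_uu = 39.06, S_ud = 23.44, S_dd = 14.06
Terminal payoffs (K − S): max(-16.06, 0) = 0, max(-0.4375, 0) = 0, max(8.938, 0) = 8.938
Node u (S = 31.25): V_u = 1/1.07·[0.6400·0.0000 + 0.3600·0.0000] = 0.0000
Node d (S = 18.75): V_d = 1/1.07·[0.6400·0.0000 + 0.3600·8.9375] = 3.0070
Node 0 (S = 25): V_0 = 1/1.07·[0.6400·0.0000 + 0.3600·3.0070] = 1.0117

€1.01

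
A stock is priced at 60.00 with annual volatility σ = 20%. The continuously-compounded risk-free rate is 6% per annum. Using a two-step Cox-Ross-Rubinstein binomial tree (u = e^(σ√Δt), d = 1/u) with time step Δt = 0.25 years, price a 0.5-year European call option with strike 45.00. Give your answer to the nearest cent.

16.33

CRR parameters: u = e^(σ√Δt) = e^(0.2·√0.25) = 1.1052, d = 1/u = 0.9048
Per-period rate: rΔt = 0.06·0.25 = 0.015, so R = e^0.015 = 1.0151
Risk-neutral probability p = (e^0.015 − 0.9048)/(1.1052 − 0.9048) = 0.1103/0.2003 = 0.5505
Terminal stock prices: S_uu = 73.28, S_ud = 60, S_dd = 49.12
Terminal payoffs (S − K): max(28.28, 0) = 28.28, max(15, 0) = 15, max(4.124, 0) = 4.124
Node u (S = 66.31): V_u = e^(−0.015)·[0.5505·28.2842 + 0.4495·15.0000] = 21.9802
Node d (S = 54.29): V_d = e^(−0.015)·[0.5505·15.0000 + 0.4495·4.1238] = 9.9602
Node 0 (S = 60): V_0 = e^(−0.015)·[0.5505·21.9802 + 0.4495·9.9602] = 16.3300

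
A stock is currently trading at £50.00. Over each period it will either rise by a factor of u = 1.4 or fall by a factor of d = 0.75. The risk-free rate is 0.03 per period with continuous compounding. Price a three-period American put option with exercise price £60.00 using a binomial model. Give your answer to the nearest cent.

Risk-neutral probability p = (e^0.03 − 0.75)/(1.4 − 0.75) = 0.2805/0.6500 = 0.4315
Terminal stock prices: S_uuu = 137.2, S_uud = 73.5, S_udd = 39.38, S_ddd = 21.09
Terminal payoffs (K − S): max(-77.2, 0) = 0, max(-13.5, 0) = 0, max(20.62, 0) = 20.62, max(38.91, 0) = 38.91
Node uu (S = 98): continuation = e^(−0.03)·[0.4315·0.0000 + 0.5685·0.0000] = 0.0000; exercise value = 0.0000 ≤ continuation, so V_uu = 0.0000
Node ud (S = 52.5): continuation = e^(−0.03)·[0.4315·0.0000 + 0.5685·20.6250] = 11.3794; exercise value = 7.5000 ≤ continuation, so V_ud = 11.3794
Node dd (S = 28.12): continuation = e^(−0.03)·[0.4315·20.6250 + 0.5685·38.9062] = 30.1017; exercise value = 31.8750 > continuation, so V_dd = 31.8750 (exercise)
Node u (S = 70): continuation = e^(−0.03)·[0.4315·0.0000 + 0.5685·11.3794] = 6.2783; exercise value = 0.0000 ≤ continuation, so V_u = 6.2783
Node d (S = 37.5): continuation = e^(−0.03)·[0.4315·11.3794 + 0.5685·31.8750] = 22.3511; exercise value = 22.5000 > continuation, so V_d = 22.5000 (exercise)
Node 0 (S = 50): continuation = e^(−0.03)·[0.4315·6.2783 + 0.5685·22.5000] = 15.0427; exercise value = 10.0000 ≤ continuation, so V_0 = 15.0427

£15.04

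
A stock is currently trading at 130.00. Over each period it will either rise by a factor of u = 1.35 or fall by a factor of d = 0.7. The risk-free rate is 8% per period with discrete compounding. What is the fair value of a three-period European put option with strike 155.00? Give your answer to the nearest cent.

Risk-neutral probability p = (1 + 0.08 − 0.7)/(1.35 − 0.7) = 0.3800/0.6500 = 0.5846
Terminal stock prices: S_uuu = 319.8, S_uud = 165.8, S_udd = 85.99, S_ddd = 44.59
Terminal payoffs (K − S): max(-164.8, 0) = 0, max(-10.85, 0) = 0, max(69.01, 0) = 69.01, max(110.4, 0) = 110.4
Node uu (S = 236.9): V_uu = 1/1.08·[0.5846·0.0000 + 0.4154·0.0000] = 0.0000
Node ud (S = 122.8): V_ud = 1/1.08·[0.5846·0.0000 + 0.4154·69.0050] = 26.5404
Node dd (S = 63.7): V_dd = 1/1.08·[0.5846·69.0050 + 0.4154·110.4100] = 79.8185
Node u (S = 175.5): V_u = 1/1.08·[0.5846·0.0000 + 0.4154·26.5404] = 10.2078
Node d (S = 91): V_d = 1/1.08·[0.5846·26.5404 + 0.4154·79.8185] = 45.0660
Node 0 (S = 130): V_0 = 1/1.08·[0.5846·10.2078 + 0.4154·45.0660] = 22.8587

22.86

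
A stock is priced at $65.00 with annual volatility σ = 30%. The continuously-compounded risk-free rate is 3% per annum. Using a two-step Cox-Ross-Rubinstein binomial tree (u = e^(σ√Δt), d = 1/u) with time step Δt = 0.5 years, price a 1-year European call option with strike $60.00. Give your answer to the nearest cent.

CRR parameters: u = e^(σ√Δt) = e^(0.3·√0.5) = 1.2363, d = 1/u = 0.8089
Per-period rate: rΔt = 0.03·0.5 = 0.015, so R = e^0.015 = 1.0151
Risk-neutral probability p = (e^0.015 − 0.8089)/(1.2363 − 0.8089) = 0.2063/0.4275 = 0.4825
Terminal stock prices: S_uu = 99.35, S_ud = 65, S_dd = 42.53
Terminal payoffs (S − K): max(39.35, 0) = 39.35, max(5, 0) = 5, max(-17.47, 0) = 0
Node u (S = 80.36): V_u = e^(−0.015)·[0.4825·39.3502 + 0.5175·5.0000] = 21.2535
Node d (S = 52.58): V_d = e^(−0.015)·[0.4825·5.0000 + 0.5175·0.0000] = 2.3767
Node 0 (S = 65): V_0 = e^(−0.015)·[0.4825·21.2535 + 0.5175·2.3767] = 11.3142

$11.31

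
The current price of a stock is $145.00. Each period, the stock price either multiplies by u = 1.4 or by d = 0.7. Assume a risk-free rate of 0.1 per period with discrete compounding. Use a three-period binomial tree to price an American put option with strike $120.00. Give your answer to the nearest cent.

Risk-neutral probability p = (1 + 0.1 − 0.7)/(1.4 − 0.7) = 0.4000/0.7000 = 0.5714
Terminal stock prices: S_uuu = 397.9, S_uud = 198.9, S_udd = 99.47, S_ddd = 49.73
Terminal payoffs (K − S): max(-277.9, 0) = 0, max(-78.94, 0) = 0, max(20.53, 0) = 20.53, max(70.27, 0) = 70.27
Node uu (S = 284.2): continuation = 1/1.1·[0.5714·0.0000 + 0.4286·0.0000] = 0.0000; exercise value = 0.0000 ≤ continuation, so V_uu = 0.0000
Node ud (S = 142.1): continuation = 1/1.1·[0.5714·0.0000 + 0.4286·20.5300] = 7.9987; exercise value = 0.0000 ≤ continuation, so V_ud = 7.9987
Node dd (S = 71.05): continuation = 1/1.1·[0.5714·20.5300 + 0.4286·70.2650] = 38.0409; exercise value = 48.9500 > continuation, so V_dd = 48.9500 (exercise)
Node u (S = 203): continuation = 1/1.1·[0.5714·0.0000 + 0.4286·7.9987] = 3.1164; exercise value = 0.0000 ≤ continuation, so V_u = 3.1164
Node d (S = 101.5): continuation = 1/1.1·[0.5714·7.9987 + 0.4286·48.9500] = 23.2266; exercise value = 18.5000 ≤ continuation, so V_d = 23.2266
Node 0 (S = 145): continuation = 1/1.1·[0.5714·3.1164 + 0.4286·23.2266] = 10.6682; exercise value = 0.0000 ≤ continuation, so V_0 = 10.6682

$10.67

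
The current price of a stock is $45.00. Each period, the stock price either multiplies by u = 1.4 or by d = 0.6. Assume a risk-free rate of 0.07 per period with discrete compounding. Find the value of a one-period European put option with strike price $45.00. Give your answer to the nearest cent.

$6.94

Risk-neutral probability p = (1 + 0.07 − 0.6)/(1.4 − 0.6) = 0.4700/0.8000 = 0.5875
Terminal stock prices: S_u = 63, S_d = 27
Terminal payoffs (K − S): max(-18, 0) = 0, max(18, 0) = 18
Node 0 (S = 45): V_0 = 1/1.07·[0.5875·0.0000 + 0.4125·18.0000] = 6.9393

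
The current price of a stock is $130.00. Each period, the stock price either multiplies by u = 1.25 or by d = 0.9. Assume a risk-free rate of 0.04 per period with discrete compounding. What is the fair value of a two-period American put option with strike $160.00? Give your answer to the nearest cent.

Risk-neutral probability p = (1 + 0.04 − 0.9)/(1.25 − 0.9) = 0.1400/0.3500 = 0.4000
Terminal stock prices: S_uu = 203.1, S_ud = 146.2, S_dd = 105.3
Terminal payoffs (K − S): max(-43.12, 0) = 0, max(13.75, 0) = 13.75, max(54.7, 0) = 54.7
Node u (S = 162.5): continuation = 1/1.04·[0.4000·0.0000 + 0.6000·13.7500] = 7.9327; exercise value = 0.0000 ≤ continuation, so V_u = 7.9327
Node d (S = 117): continuation = 1/1.04·[0.4000·13.7500 + 0.6000·54.7000] = 36.8462; exercise value = 43.0000 > continuation, so V_d = 43.0000 (exercise)
Node 0 (S = 130): continuation = 1/1.04·[0.4000·7.9327 + 0.6000·43.0000] = 27.8587; exercise value = 30.0000 > continuation, so V_0 = 30.0000 (exercise)

$30.00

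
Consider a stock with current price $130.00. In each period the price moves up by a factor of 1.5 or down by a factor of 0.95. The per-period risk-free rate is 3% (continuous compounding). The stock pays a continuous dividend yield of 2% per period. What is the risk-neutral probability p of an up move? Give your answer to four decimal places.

p = 0.1092

Per-period risk-free factor R = e^0.03 = 1.0305; dividend-adjusted growth = e^(0.03−0.02) = 1.0101.
Risk-neutral probability p = (1.0101 − 0.95)/(1.5 − 0.95) = 0.0601/0.5500 = 0.1092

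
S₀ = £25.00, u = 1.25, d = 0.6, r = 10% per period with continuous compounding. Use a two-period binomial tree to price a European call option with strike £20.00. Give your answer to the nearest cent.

Risk-neutral probability p = (e^0.1 − 0.6)/(1.25 − 0.6) = 0.5052/0.6500 = 0.7772
Terminal stock prices: S_uu = 39.06, S_ud = 18.75, S_dd = 9
Terminal payoffs (S − K): max(19.06, 0) = 19.06, max(-1.25, 0) = 0, max(-11, 0) = 0
Node u (S = 31.25): V_u = e^(−0.1)·[0.7772·19.0625 + 0.2228·0.0000] = 13.4053
Node d (S = 15): V_d = e^(−0.1)·[0.7772·0.0000 + 0.2228·0.0000] = 0.0000
Node 0 (S = 25): V_0 = e^(−0.1)·[0.7772·13.4053 + 0.2228·0.0000] = 9.4269

£9.43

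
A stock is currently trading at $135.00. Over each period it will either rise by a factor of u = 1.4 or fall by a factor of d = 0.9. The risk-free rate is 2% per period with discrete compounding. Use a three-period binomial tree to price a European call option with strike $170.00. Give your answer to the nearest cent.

$11.04

Risk-neutral probability p = (1 + 0.02 − 0.9)/(1.4 − 0.9) = 0.1200/0.5000 = 0.2400
Terminal stock prices: S_uuu = 370.4, S_uud = 238.1, S_udd = 153.1, S_ddd = 98.42
Terminal payoffs (S − K): max(200.4, 0) = 200.4, max(68.14, 0) = 68.14, max(-16.91, 0) = 0, max(-71.58, 0) = 0
Node uu (S = 264.6): V_uu = 1/1.02·[0.2400·200.4400 + 0.7600·68.1400] = 97.9333
Node ud (S = 170.1): V_ud = 1/1.02·[0.2400·68.1400 + 0.7600·0.0000] = 16.0329
Node dd (S = 109.4): V_dd = 1/1.02·[0.2400·0.0000 + 0.7600·0.0000] = 0.0000
Node u (S = 189): V_u = 1/1.02·[0.2400·97.9333 + 0.7600·16.0329] = 34.9893
Node d (S = 121.5): V_d = 1/1.02·[0.2400·16.0329 + 0.7600·0.0000] = 3.7725
Node 0 (S = 135): V_0 = 1/1.02·[0.2400·34.9893 + 0.7600·3.7725] = 11.0436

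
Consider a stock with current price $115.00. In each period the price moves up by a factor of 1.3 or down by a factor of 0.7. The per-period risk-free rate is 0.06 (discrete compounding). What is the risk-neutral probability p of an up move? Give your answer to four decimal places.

Risk-neutral probability p = (1 + 0.06 − 0.7)/(1.3 − 0.7) = 0.3600/0.6000 = 0.6000

p = 0.6000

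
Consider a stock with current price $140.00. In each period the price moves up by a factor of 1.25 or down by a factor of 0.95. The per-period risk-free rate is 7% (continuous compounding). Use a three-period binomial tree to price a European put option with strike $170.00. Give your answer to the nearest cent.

$12.58

Risk-neutral probability p = (e^0.07 − 0.95)/(1.25 − 0.95) = 0.1225/0.3000 = 0.4084
Terminal stock prices: S_uuu = 273.4, S_uud = 207.8, S_udd = 157.9, S_ddd = 120
Terminal payoffs (K − S): max(-103.4, 0) = 0, max(-37.81, 0) = 0, max(12.06, 0) = 12.06, max(49.97, 0) = 49.97
Node uu (S = 218.8): V_uu = e^(−0.07)·[0.4084·0.0000 + 0.5916·0.0000] = 0.0000
Node ud (S = 166.2): V_ud = e^(−0.07)·[0.4084·0.0000 + 0.5916·12.0625] = 6.6542
Node dd (S = 126.3): V_dd = e^(−0.07)·[0.4084·12.0625 + 0.5916·49.9675] = 32.1569
Node u (S = 175): V_u = e^(−0.07)·[0.4084·0.0000 + 0.5916·6.6542] = 3.6707
Node d (S = 133): V_d = e^(−0.07)·[0.4084·6.6542 + 0.5916·32.1569] = 20.2727
Node 0 (S = 140): V_0 = e^(−0.07)·[0.4084·3.6707 + 0.5916·20.2727] = 12.5809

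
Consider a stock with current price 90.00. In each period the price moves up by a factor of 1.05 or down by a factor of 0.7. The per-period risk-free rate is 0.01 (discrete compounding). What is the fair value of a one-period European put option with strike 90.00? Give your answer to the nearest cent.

3.06

Risk-neutral probability p = (1 + 0.01 − 0.7)/(1.05 − 0.7) = 0.3100/0.3500 = 0.8857
Terminal stock prices: S_u = 94.5, S_d = 63
Terminal payoffs (K − S): max(-4.5, 0) = 0, max(27, 0) = 27
Node 0 (S = 90): V_0 = 1/1.01·[0.8857·0.0000 + 0.1143·27.0000] = 3.0552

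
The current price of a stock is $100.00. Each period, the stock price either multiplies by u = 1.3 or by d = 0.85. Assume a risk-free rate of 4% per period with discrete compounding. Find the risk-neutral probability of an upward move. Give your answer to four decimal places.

Risk-neutral probability p = (1 + 0.04 − 0.85)/(1.3 − 0.85) = 0.1900/0.4500 = 0.4222

p = 0.4222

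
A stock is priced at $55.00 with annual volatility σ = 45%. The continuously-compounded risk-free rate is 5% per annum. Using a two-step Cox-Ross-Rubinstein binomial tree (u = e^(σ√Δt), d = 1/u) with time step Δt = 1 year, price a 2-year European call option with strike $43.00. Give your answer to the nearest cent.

$21.86

CRR parameters: u = e^(σ√Δt) = e^(0.45·√1) = 1.5683, d = 1/u = 0.6376
Per-period rate: rΔt = 0.05·1 = 0.05, so R = e^0.05 = 1.0513
Risk-neutral probability p = (e^0.05 − 0.6376)/(1.5683 − 0.6376) = 0.4136/0.9307 = 0.4445
Terminal stock prices: S_uu = 135.3, S_ud = 55, S_dd = 22.36
Terminal payoffs (S − K): max(92.28, 0) = 92.28, max(12, 0) = 12, max(-20.64, 0) = 0
Node u (S = 86.26): V_u = e^(−0.05)·[0.4445·92.2782 + 0.5555·12.0000] = 45.3543
Node d (S = 35.07): V_d = e^(−0.05)·[0.4445·12.0000 + 0.5555·0.0000] = 5.0733
Node 0 (S = 55): V_0 = e^(−0.05)·[0.4445·45.3543 + 0.5555·5.0733] = 21.8556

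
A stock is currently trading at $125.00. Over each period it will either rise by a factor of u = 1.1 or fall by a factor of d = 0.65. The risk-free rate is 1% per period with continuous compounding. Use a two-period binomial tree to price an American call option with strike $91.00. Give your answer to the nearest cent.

$37.81

Risk-neutral probability p = (e^0.01 − 0.65)/(1.1 − 0.65) = 0.3601/0.4500 = 0.8001
Terminal stock prices: S_uu = 151.3, S_ud = 89.38, S_dd = 52.81
Terminal payoffs (S − K): max(60.25, 0) = 60.25, max(-1.625, 0) = 0, max(-38.19, 0) = 0
Node u (S = 137.5): continuation = e^(−0.01)·[0.8001·60.2500 + 0.1999·0.0000] = 47.7271; exercise value = 46.5000 ≤ continuation, so V_u = 47.7271
Node d (S = 81.25): continuation = e^(−0.01)·[0.8001·0.0000 + 0.1999·0.0000] = 0.0000; exercise value = 0.0000 ≤ continuation, so V_d = 0.0000
Node 0 (S = 125): continuation = e^(−0.01)·[0.8001·47.7271 + 0.1999·0.0000] = 37.8070; exercise value = 34.0000 ≤ continuation, so V_0 = 37.8070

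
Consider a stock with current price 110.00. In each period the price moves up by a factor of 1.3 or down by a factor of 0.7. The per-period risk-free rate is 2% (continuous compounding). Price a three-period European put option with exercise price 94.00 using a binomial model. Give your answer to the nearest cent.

Risk-neutral probability p = (e^0.02 − 0.7)/(1.3 − 0.7) = 0.3202/0.6000 = 0.5337
Terminal stock prices: S_uuu = 241.7, S_uud = 130.1, S_udd = 70.07, S_ddd = 37.73
Terminal payoffs (K − S): max(-147.7, 0) = 0, max(-36.13, 0) = 0, max(23.93, 0) = 23.93, max(56.27, 0) = 56.27
Node uu (S = 185.9): V_uu = e^(−0.02)·[0.5337·0.0000 + 0.4663·0.0000] = 0.0000
Node ud (S = 100.1): V_ud = e^(−0.02)·[0.5337·0.0000 + 0.4663·23.9300] = 10.9383
Node dd (S = 53.9): V_dd = e^(−0.02)·[0.5337·23.9300 + 0.4663·56.2700] = 38.2387
Node u (S = 143): V_u = e^(−0.02)·[0.5337·0.0000 + 0.4663·10.9383] = 4.9999
Node d (S = 77): V_d = e^(−0.02)·[0.5337·10.9383 + 0.4663·38.2387] = 23.2006
Node 0 (S = 110): V_0 = e^(−0.02)·[0.5337·4.9999 + 0.4663·23.2006] = 13.2204

13.22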